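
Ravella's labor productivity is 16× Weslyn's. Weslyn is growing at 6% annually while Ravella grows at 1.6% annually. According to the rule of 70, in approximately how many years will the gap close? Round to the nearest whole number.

What matters is the difference: 4.4 pp.
Rule of 70 on the gap: the ratio halves every 70/4.4 ≈ 15.91 years.
A 16× gap closes after 4 halvings: 4 × 15.91 ≈ 64 years.

about 64 years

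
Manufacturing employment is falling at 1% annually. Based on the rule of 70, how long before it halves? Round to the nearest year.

70 years

Halving time ≈ 70 / 1 = 70.00 → 70 years.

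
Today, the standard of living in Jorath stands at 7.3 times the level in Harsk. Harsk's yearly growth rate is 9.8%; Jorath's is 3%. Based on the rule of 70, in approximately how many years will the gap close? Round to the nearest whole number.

30 years

Harsk gains on Jorath at 9.8% − 3% = 6.8 points a year.
At that relative rate the gap halves every 70/6.8 ≈ 10.29 years.
A 7.3 times gap takes log₂(7.3) ≈ 2.87 halvings to close: 2.87 × 10.29 ≈ 30 years.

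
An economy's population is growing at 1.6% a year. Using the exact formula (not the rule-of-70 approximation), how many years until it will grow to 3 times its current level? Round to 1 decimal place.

69.2 years

t = ln(3) / ln(1 + 0.016) = 1.0986 / 0.015873 ≈ 69.21.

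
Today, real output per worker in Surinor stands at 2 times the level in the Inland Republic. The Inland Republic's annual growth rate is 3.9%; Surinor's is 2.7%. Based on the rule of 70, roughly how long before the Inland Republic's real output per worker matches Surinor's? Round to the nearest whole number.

around 58 years

the Inland Republic gains on Surinor at 3.9% − 2.7% = 1.2 points a year.
At that relative rate the gap halves every 70/1.2 ≈ 58.33 years.
A 2 times gap closes after 1 halving: 1 × 58.33 ≈ 58 years.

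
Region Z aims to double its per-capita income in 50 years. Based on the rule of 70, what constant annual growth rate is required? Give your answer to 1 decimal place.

around 1.4% a year

70 / 50 ≈ 1.40, so about 1.4% a year.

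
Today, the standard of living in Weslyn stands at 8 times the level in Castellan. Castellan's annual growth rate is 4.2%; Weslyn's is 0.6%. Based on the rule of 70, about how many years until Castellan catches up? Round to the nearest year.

≈ 58 years

Castellan gains on Weslyn at 4.2% − 0.6% = 3.6 points a year.
At that relative rate the gap halves every 70/3.6 ≈ 19.44 years.
An 8 times gap closes after 3 halvings: 3 × 19.44 ≈ 58 years.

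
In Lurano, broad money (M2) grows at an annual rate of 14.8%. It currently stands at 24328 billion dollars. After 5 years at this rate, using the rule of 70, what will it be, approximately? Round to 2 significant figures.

about 51000 billion dollars

It doubles every 70/14.8 ≈ 4.73 years, so 5 years is 1.06 doublings.
2^1.06 ≈ 2.08; 24328 × 2.08 ≈ 51000 billion dollars.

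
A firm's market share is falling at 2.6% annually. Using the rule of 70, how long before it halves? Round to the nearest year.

about 27 years

Falling at 2.6%, it halves about every 70/2.6 = 26.92 years.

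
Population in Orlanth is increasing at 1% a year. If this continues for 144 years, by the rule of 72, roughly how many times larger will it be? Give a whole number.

≈ 4 times

Doubling time ≈ 72/1 = 72.00 years.
144/72.00 ≈ 2 doublings, so about 2^2 = 4×.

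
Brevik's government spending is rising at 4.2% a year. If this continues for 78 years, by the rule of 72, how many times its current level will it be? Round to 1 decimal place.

Doubles every ≈ 17.14 years (72/4.2).
78 years is 4.55 doublings; 2^4.55 ≈ 23.4×.

around 23.4 times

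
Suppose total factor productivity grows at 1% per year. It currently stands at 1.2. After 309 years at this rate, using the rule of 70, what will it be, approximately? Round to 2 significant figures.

approximately 26

Doubling time ≈ 70/1 = 70.00 years.
309 years is 309/70.00 ≈ 4.41 doublings, a factor of 2^4.41 ≈ 21.26.
1.2 × 21.26 ≈ 26.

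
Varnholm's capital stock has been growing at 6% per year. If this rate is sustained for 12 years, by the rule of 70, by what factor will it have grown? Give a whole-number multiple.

roughly 2 times

At 6% one doubling takes ≈ 11.67 years; 12 years is 1 of them, so ×2.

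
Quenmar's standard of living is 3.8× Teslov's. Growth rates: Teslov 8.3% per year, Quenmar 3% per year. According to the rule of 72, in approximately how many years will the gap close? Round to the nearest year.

The growth-rate gap is 8.3% − 3% = 5.3 percentage points.
So the ratio between them halves every 72/5.3 ≈ 13.58 years.
A 3.8× gap takes log₂(3.8) ≈ 1.93 halvings to close: 1.93 × 13.58 ≈ 26 years.

26 years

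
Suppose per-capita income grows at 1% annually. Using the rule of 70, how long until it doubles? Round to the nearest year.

70 years

70/1 ≈ 70.00, so it doubles roughly every 70 years.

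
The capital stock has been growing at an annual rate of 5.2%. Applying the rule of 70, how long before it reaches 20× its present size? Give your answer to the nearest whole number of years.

One doubling takes 70/5.2 = 13.46 years.
Reaching 20× takes log₂(20) ≈ 4.32 doublings.
4.32 × 13.46 ≈ 58 years.

about 58 years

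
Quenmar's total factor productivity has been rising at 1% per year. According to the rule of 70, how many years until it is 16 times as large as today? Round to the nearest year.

Doubling time ≈ 70/1 = 70.00 years.
16× is 4 doublings, so 4 × 70.00 ≈ 280 years.

280 years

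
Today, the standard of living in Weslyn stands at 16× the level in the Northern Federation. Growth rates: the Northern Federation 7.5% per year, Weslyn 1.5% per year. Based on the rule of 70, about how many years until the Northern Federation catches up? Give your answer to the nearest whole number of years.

47 years

The growth-rate gap is 7.5% − 1.5% = 6 percentage points.
So the ratio between them halves every 70/6 ≈ 11.67 years.
A 16× gap closes after 4 halvings: 4 × 11.67 ≈ 47 years.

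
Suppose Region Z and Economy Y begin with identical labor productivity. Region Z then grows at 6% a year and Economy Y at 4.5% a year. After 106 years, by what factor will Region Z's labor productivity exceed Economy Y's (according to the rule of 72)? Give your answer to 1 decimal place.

Only the 1.5-point difference matters.
72/1.5 ≈ 48.00 years per doubling of the ratio; 106 years gives 2.21 doublings, so ≈ 4.6×.

roughly 4.6 times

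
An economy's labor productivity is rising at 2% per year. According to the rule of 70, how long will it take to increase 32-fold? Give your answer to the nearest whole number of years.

roughly 175 years

Doubling time ≈ 70/2 = 35.00 years.
Getting to 32× needs 5 doublings: 5 × 35.00 ≈ 175 years.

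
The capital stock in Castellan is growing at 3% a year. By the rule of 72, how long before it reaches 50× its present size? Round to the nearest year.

Doubling time ≈ 72/3 = 24.00 years.
Reaching 50× takes log₂(50) ≈ 5.64 doublings.
5.64 × 24.00 ≈ 135 years.

approximately 135 years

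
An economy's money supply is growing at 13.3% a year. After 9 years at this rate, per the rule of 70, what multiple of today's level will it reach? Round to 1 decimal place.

approximately 3.3 times

Doubling time ≈ 70/13.3 = 5.26 years.
9 years / 5.26 ≈ 1.71 doublings → factor 2^1.71 ≈ 3.3.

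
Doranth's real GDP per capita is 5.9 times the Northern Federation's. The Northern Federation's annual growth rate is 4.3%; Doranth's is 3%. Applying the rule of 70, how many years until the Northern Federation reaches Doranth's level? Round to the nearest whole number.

roughly 138 years

the Northern Federation gains on Doranth at 4.3% − 3% = 1.3 points a year.
At that relative rate the gap halves every 70/1.3 ≈ 53.85 years.
A 5.9 times gap takes log₂(5.9) ≈ 2.56 halvings to close: 2.56 × 53.85 ≈ 138 years.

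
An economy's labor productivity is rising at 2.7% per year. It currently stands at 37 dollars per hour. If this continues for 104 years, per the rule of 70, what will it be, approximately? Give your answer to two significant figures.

It doubles every 70/2.7 ≈ 25.93 years, so 104 years is 4.01 doublings.
2^4.01 ≈ 16.11; 37 × 16.11 ≈ 600 dollars per hour.

≈ 600 dollars per hour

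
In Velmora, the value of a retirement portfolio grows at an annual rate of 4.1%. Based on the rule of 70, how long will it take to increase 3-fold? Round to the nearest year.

One doubling takes 70/4.1 = 17.07 years.
Reaching 3× takes log₂(3) ≈ 1.58 doublings.
1.58 × 17.07 ≈ 27 years.

27 years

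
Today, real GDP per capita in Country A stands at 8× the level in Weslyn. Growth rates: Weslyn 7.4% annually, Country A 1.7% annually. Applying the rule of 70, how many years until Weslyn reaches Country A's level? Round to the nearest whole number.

≈ 37 years

What matters is the difference: 5.7 pp.
Rule of 70 on the gap: the ratio halves every 70/5.7 ≈ 12.28 years.
An 8× gap closes after 3 halvings: 3 × 12.28 ≈ 37 years.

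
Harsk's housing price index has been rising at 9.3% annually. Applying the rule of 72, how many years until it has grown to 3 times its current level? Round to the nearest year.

One doubling takes 72/9.3 = 7.74 years.
Reaching 3× takes log₂(3) ≈ 1.58 doublings.
1.58 × 7.74 ≈ 12 years.

about 12 years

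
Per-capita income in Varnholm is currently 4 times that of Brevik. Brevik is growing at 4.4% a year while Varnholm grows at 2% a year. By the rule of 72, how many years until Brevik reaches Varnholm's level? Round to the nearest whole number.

What matters is the difference: 2.4 pp.
Rule of 72 on the gap: the ratio halves every 72/2.4 ≈ 30.00 years.
A 4 times gap closes after 2 halvings: 2 × 30.00 ≈ 60 years.

approximately 60 years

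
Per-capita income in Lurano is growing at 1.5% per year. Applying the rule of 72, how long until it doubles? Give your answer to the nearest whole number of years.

roughly 48 years

At 1.5%, doubling takes about 72/1.5 = 48.00 years.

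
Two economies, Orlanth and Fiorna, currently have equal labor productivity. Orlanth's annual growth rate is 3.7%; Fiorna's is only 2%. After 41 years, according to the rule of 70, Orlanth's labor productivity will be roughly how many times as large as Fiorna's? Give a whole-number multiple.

Rate gap = 3.7% − 2% = 1.7 points.
The ratio doubles every 70/1.7 ≈ 41.18 years.
41/41.18 ≈ 1.00 doublings → ratio ≈ 2^1.00 ≈ 2.

≈ 2 times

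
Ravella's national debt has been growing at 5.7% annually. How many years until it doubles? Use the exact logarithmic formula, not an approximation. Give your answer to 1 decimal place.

12.5 years

t = ln(2) / ln(1 + 0.057) = 0.6931 / 0.055435 ≈ 12.50.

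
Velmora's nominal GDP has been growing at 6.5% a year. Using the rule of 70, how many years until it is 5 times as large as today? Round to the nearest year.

about 25 years

One doubling takes 70/6.5 = 10.77 years.
Reaching 5× takes log₂(5) ≈ 2.32 doublings.
2.32 × 10.77 ≈ 25 years.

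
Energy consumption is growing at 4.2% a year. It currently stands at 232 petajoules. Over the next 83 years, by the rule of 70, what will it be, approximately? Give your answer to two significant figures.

approximately 7300 petajoules

It doubles every 70/4.2 ≈ 16.67 years, so 83 years is 4.98 doublings.
2^4.98 ≈ 31.56; 232 × 31.56 ≈ 7300 petajoules.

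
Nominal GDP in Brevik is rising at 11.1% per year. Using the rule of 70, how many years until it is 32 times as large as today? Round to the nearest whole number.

At 11.1% it doubles every 70/11.1 ≈ 6.31 years.
Getting to 32× needs 5 doublings: 5 × 6.31 ≈ 32 years.

32 years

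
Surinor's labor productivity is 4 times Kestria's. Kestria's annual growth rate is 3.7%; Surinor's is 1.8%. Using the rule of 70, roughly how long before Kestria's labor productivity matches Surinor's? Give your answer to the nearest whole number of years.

The growth-rate gap is 3.7% − 1.8% = 1.9 percentage points.
So the ratio between them halves every 70/1.9 ≈ 36.84 years.
A 4 times gap closes after 2 halvings: 2 × 36.84 ≈ 74 years.

≈ 74 years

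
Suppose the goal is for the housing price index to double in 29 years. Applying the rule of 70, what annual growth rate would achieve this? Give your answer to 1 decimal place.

70 / 29 ≈ 2.41, so about 2.4% a year.

about 2.4% a year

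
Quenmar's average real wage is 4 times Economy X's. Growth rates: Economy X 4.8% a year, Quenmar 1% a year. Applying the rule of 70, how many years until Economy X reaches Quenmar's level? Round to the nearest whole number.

Economy X gains on Quenmar at 4.8% − 1% = 3.8 points a year.
At that relative rate the gap halves every 70/3.8 ≈ 18.42 years.
A 4 times gap closes after 2 halvings: 2 × 18.42 ≈ 37 years.

about 37 years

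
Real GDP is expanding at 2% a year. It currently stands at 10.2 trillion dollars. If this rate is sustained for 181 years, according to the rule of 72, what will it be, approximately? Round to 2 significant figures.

Doubling time ≈ 72/2 = 36.00 years.
181 years is 181/36.00 ≈ 5.03 doublings, a factor of 2^5.03 ≈ 32.67.
10.2 × 32.67 ≈ 330 trillion dollars.

about 330 trillion dollars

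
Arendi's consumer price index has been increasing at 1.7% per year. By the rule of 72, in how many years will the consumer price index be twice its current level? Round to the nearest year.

72/1.7 ≈ 42.35, so it doubles roughly every 42 years.

about 42 years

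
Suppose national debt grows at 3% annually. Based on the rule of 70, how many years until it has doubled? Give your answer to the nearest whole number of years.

Doubling time ≈ 70 / 3 = 23.33 years.

roughly 23 years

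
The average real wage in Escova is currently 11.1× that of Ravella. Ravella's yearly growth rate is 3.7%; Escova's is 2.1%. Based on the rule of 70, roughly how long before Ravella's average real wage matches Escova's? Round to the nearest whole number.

≈ 152 years

The growth-rate gap is 3.7% − 2.1% = 1.6 percentage points.
So the ratio between them halves every 70/1.6 ≈ 43.75 years.
An 11.1× gap takes log₂(11.1) ≈ 3.47 halvings to close: 3.47 × 43.75 ≈ 152 years.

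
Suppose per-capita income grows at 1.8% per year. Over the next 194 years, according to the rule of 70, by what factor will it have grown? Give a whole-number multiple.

roughly 32 times

Doubling time ≈ 70/1.8 = 38.89 years.
194/38.89 ≈ 5 doublings, so about 2^5 = 32×.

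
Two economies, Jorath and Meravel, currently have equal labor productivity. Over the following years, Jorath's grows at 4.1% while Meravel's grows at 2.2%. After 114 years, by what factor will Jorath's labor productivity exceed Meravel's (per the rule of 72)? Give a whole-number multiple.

Jorath pulls ahead at 1.9 pp per year, so the ratio doubles every 72/1.9 ≈ 37.89 years.
In 114 years that's 3.01 doublings: 2^3.01 ≈ 8.

8 times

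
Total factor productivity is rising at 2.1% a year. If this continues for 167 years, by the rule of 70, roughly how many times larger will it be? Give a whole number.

Doubling time ≈ 70/2.1 = 33.33 years.
167/33.33 ≈ 5 doublings, so about 2^5 = 32×.

about 32 times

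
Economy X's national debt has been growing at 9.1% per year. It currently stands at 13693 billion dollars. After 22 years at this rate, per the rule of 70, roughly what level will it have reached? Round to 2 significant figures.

Doubling time ≈ 70/9.1 = 7.69 years.
22 years is 22/7.69 ≈ 2.86 doublings, a factor of 2^2.86 ≈ 7.26.
13693 × 7.26 ≈ 99000 billion dollars.

≈ 99000 billion dollars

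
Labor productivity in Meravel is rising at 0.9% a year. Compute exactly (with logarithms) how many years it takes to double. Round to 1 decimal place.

t = ln(2) / ln(1 + 0.009) = 0.6931 / 0.008960 ≈ 77.35.

77.4 years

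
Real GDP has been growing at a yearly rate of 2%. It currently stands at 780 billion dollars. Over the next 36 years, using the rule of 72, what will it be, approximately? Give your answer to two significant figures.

≈ 1600 billion dollars

Doubling time ≈ 72/2 = 36.00 years.
36 years is 36/36.00 ≈ 1.00 doublings, a factor of 2^1.00 ≈ 2.00.
780 × 2.00 ≈ 1600 billion dollars.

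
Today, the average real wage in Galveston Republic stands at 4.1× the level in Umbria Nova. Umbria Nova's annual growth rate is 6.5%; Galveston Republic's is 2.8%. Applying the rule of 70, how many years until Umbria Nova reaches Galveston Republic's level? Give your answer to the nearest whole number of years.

What matters is the difference: 3.7 pp.
Rule of 70 on the gap: the ratio halves every 70/3.7 ≈ 18.92 years.
A 4.1× gap takes log₂(4.1) ≈ 2.04 halvings to close: 2.04 × 18.92 ≈ 39 years.

about 39 years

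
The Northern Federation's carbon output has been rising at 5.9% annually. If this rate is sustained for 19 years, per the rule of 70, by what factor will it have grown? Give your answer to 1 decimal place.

3.0 times

Doubles every ≈ 11.86 years (70/5.9).
19 years is 1.60 doublings; 2^1.60 ≈ 3.0×.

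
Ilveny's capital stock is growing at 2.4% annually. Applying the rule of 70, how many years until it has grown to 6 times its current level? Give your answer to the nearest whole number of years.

about 75 years

At 2.4% it doubles every 70/2.4 ≈ 29.17 years.
Reaching 6× takes log₂(6) ≈ 2.58 doublings.
2.58 × 29.17 ≈ 75 years.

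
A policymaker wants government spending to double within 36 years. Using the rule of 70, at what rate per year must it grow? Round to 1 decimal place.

70 / 36 ≈ 1.94, so about 1.9% per year.

about 1.9% per year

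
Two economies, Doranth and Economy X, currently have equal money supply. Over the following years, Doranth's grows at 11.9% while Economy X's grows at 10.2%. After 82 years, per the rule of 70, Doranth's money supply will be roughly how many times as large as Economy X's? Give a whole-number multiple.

Only the 1.7-point difference matters.
70/1.7 ≈ 41.18 years per doubling of the ratio; 82 years gives 1.99 doublings, so ≈ 4×.

about 4 times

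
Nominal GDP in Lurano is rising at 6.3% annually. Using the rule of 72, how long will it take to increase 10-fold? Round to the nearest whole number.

roughly 38 years

Doubling time ≈ 72/6.3 = 11.43 years.
Reaching 10× takes log₂(10) ≈ 3.32 doublings.
3.32 × 11.43 ≈ 38 years.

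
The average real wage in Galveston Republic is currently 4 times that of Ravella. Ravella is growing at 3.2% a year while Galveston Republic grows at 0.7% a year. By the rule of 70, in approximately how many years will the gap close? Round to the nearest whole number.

about 56 years

What matters is the difference: 2.5 pp.
Rule of 70 on the gap: the ratio halves every 70/2.5 ≈ 28.00 years.
A 4 times gap closes after 2 halvings: 2 × 28.00 ≈ 56 years.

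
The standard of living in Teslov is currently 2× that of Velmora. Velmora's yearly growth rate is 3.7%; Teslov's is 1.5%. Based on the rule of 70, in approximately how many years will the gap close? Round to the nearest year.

around 32 years

What matters is the difference: 2.2 pp.
Rule of 70 on the gap: the ratio halves every 70/2.2 ≈ 31.82 years.
A 2× gap closes after 1 halving: 1 × 31.82 ≈ 32 years.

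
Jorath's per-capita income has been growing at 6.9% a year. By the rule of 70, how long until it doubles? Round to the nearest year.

At 6.9%, doubling takes about 70/6.9 = 10.14 years.

10 years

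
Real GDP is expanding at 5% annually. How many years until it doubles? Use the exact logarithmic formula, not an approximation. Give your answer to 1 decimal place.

t = ln(2) / ln(1 + 0.05) = 0.6931 / 0.048790 ≈ 14.21.

14.2 years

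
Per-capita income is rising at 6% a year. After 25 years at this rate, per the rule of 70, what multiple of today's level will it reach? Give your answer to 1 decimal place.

Doubling time ≈ 70/6 = 11.67 years.
25 years / 11.67 ≈ 2.14 doublings → factor 2^2.14 ≈ 4.4.

roughly 4.4 times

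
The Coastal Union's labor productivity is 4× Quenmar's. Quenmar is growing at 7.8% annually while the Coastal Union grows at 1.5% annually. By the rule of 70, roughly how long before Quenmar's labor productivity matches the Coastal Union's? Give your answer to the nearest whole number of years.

roughly 22 years

What matters is the difference: 6.3 pp.
Rule of 70 on the gap: the ratio halves every 70/6.3 ≈ 11.11 years.
A 4× gap closes after 2 halvings: 2 × 11.11 ≈ 22 years.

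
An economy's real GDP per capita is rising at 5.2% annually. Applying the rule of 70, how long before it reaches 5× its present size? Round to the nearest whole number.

At 5.2% it doubles every 70/5.2 ≈ 13.46 years.
5× is log₂ 5 ≈ 2.32 doublings, so ≈ 2.32 × 13.46 = 31 years.

about 31 years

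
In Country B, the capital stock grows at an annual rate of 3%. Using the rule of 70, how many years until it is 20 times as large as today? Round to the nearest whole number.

roughly 101 years

At 3% it doubles every 70/3 ≈ 23.33 years.
20× is log₂ 20 ≈ 4.32 doublings, so ≈ 4.32 × 23.33 = 101 years.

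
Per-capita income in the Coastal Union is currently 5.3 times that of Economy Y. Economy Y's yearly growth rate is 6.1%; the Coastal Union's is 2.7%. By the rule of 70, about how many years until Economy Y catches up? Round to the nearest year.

roughly 50 years

What matters is the difference: 3.4 pp.
Rule of 70 on the gap: the ratio halves every 70/3.4 ≈ 20.59 years.
A 5.3 times gap takes log₂(5.3) ≈ 2.41 halvings to close: 2.41 × 20.59 ≈ 50 years.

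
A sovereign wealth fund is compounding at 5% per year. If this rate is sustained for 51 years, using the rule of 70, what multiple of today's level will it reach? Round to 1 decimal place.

Doubling time ≈ 70/5 = 14.00 years.
51 years / 14.00 ≈ 3.64 doublings → factor 2^3.64 ≈ 12.5.

≈ 12.5 times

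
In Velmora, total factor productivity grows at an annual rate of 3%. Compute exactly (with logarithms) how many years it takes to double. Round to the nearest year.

23 years

t = ln(2) / ln(1 + 0.03) = 0.6931 / 0.029559 ≈ 23.45.
≈ 23 years.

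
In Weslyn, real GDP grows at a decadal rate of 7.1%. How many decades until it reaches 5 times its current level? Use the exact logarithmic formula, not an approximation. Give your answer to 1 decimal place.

23.5 decades

t = ln(5) / ln(1 + 0.071) = 1.6094 / 0.068593 ≈ 23.46.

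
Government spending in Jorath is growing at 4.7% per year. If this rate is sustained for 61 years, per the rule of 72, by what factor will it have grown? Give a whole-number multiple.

72/4.7 ≈ 15.32 years per doubling.
61 years fits 4 doublings: 2^4 = 16.

≈ 16 times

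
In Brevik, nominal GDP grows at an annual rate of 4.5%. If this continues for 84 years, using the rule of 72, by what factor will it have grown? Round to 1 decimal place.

around 38.1 times

Doubles every ≈ 16.00 years (72/4.5).
84 years is 5.25 doublings; 2^5.25 ≈ 38.1×.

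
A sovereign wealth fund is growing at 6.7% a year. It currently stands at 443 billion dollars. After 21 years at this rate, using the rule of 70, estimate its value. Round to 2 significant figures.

It doubles every 70/6.7 ≈ 10.45 years, so 21 years is 2.01 doublings.
2^2.01 ≈ 4.03; 443 × 4.03 ≈ 1800 billion dollars.

≈ 1800 billion dollars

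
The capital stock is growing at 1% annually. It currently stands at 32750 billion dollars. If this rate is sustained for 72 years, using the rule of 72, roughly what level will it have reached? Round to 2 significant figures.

about 66000 billion dollars

It doubles every 72/1 ≈ 72.00 years, so 72 years is 1.00 doublings.
2^1.00 ≈ 2.00; 32750 × 2.00 ≈ 66000 billion dollars.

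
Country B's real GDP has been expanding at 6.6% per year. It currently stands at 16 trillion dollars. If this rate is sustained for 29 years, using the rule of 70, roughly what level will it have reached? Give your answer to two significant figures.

110 trillion dollars

It doubles every 70/6.6 ≈ 10.61 years, so 29 years is 2.73 doublings.
2^2.73 ≈ 6.63; 16 × 6.63 ≈ 110 trillion dollars.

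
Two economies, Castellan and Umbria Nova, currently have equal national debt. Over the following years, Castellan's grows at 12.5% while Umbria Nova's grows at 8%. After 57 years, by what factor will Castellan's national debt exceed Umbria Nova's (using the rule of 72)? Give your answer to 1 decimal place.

around 11.8 times

Castellan pulls ahead at 4.5 pp per year, so the ratio doubles every 72/4.5 ≈ 16.00 years.
In 57 years that's 3.56 doublings: 2^3.56 ≈ 11.8.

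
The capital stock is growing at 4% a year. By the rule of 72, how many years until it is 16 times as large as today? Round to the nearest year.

≈ 72 years

At 4% it doubles every 72/4 ≈ 18.00 years.
16 = 2^4, so 4 doublings → 72 years.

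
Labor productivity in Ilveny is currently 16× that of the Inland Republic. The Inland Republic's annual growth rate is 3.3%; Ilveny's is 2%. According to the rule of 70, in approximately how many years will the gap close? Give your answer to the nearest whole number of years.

approximately 215 years

The growth-rate gap is 3.3% − 2% = 1.3 percentage points.
So the ratio between them halves every 70/1.3 ≈ 53.85 years.
A 16× gap closes after 4 halvings: 4 × 53.85 ≈ 215 years.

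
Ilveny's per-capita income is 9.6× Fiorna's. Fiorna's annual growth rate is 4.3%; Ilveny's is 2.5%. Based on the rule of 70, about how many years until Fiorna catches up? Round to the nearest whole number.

The growth-rate gap is 4.3% − 2.5% = 1.8 percentage points.
So the ratio between them halves every 70/1.8 ≈ 38.89 years.
A 9.6× gap takes log₂(9.6) ≈ 3.26 halvings to close: 3.26 × 38.89 ≈ 127 years.

127 years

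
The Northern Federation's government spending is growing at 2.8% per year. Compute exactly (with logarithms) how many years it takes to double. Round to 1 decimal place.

25.1 years

t = ln(2) / ln(1 + 0.028) = 0.6931 / 0.027615 ≈ 25.10.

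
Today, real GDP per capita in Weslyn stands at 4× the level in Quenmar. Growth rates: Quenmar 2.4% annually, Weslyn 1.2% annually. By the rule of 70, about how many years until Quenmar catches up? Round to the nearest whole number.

117 years

What matters is the difference: 1.2 pp.
Rule of 70 on the gap: the ratio halves every 70/1.2 ≈ 58.33 years.
A 4× gap closes after 2 halvings: 2 × 58.33 ≈ 117 years.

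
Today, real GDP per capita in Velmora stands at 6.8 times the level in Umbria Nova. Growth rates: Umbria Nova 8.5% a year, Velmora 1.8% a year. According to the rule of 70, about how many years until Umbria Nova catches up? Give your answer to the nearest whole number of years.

roughly 29 years

What matters is the difference: 6.7 pp.
Rule of 70 on the gap: the ratio halves every 70/6.7 ≈ 10.45 years.
A 6.8 times gap takes log₂(6.8) ≈ 2.77 halvings to close: 2.77 × 10.45 ≈ 29 years.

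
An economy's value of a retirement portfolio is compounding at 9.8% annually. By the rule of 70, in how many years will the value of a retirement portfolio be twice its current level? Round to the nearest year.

about 7 years

At 9.8%, doubling takes about 70/9.8 = 7.14 years.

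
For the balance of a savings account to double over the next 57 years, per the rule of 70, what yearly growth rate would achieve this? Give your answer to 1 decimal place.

70 / 57 ≈ 1.23, so about 1.2% per year.

1.2%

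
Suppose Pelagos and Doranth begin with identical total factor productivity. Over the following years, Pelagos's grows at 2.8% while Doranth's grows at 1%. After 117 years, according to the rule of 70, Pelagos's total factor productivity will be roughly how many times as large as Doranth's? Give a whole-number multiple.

Rate gap = 2.8% − 1% = 1.8 points.
The ratio doubles every 70/1.8 ≈ 38.89 years.
117/38.89 ≈ 3.01 doublings → ratio ≈ 2^3.01 ≈ 8.

approximately 8 times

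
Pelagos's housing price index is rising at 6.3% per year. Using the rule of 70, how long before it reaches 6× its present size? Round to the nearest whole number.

At 6.3% it doubles every 70/6.3 ≈ 11.11 years.
6× is log₂ 6 ≈ 2.58 doublings, so ≈ 2.58 × 11.11 = 29 years.

about 29 years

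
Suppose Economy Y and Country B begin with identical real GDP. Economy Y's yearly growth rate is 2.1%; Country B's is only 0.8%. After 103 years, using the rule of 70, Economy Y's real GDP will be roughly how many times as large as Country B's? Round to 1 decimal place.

about 3.8 times

Only the 1.3-point difference matters.
70/1.3 ≈ 53.85 years per doubling of the ratio; 103 years gives 1.91 doublings, so ≈ 3.8×.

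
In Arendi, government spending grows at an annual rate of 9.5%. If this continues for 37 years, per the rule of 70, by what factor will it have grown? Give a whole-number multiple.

about 32 times

Doubling time ≈ 70/9.5 = 7.37 years.
37/7.37 ≈ 5 doublings, so about 2^5 = 32×.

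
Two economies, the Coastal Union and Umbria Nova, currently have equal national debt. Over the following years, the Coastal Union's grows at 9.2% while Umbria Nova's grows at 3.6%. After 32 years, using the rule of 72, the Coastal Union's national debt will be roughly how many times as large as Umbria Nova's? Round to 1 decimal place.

Rate gap = 9.2% − 3.6% = 5.6 points.
The ratio doubles every 72/5.6 ≈ 12.86 years.
32/12.86 ≈ 2.49 doublings → ratio ≈ 2^2.49 ≈ 5.6.

roughly 5.6 times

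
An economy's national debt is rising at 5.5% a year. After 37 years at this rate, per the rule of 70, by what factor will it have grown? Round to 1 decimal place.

about 7.5 times

Doubling time ≈ 70/5.5 = 12.73 years.
37 years / 12.73 ≈ 2.91 doublings → factor 2^2.91 ≈ 7.5.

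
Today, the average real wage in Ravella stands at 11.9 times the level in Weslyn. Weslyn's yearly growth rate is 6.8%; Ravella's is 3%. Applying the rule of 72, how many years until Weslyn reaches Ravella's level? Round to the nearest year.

≈ 68 years

Weslyn gains on Ravella at 6.8% − 3% = 3.8 points a year.
At that relative rate the gap halves every 72/3.8 ≈ 18.95 years.
An 11.9 times gap takes log₂(11.9) ≈ 3.57 halvings to close: 3.57 × 18.95 ≈ 68 years.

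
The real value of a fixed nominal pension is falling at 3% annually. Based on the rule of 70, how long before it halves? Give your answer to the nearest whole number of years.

23 years

Falling at 3%, it halves about every 70/3 = 23.33 years.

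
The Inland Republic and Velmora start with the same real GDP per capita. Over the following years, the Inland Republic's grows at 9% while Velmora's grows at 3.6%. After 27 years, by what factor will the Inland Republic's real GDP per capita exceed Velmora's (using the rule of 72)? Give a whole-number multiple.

approximately 4 times

Rate gap = 9% − 3.6% = 5.4 points.
The ratio doubles every 72/5.4 ≈ 13.33 years.
27/13.33 ≈ 2.03 doublings → ratio ≈ 2^2.03 ≈ 4.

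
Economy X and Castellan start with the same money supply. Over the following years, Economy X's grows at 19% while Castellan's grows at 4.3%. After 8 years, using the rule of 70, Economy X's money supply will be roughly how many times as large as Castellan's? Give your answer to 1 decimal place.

Economy X pulls ahead at 14.7 pp per year, so the ratio doubles every 70/14.7 ≈ 4.76 years.
In 8 years that's 1.68 doublings: 2^1.68 ≈ 3.2.

about 3.2 times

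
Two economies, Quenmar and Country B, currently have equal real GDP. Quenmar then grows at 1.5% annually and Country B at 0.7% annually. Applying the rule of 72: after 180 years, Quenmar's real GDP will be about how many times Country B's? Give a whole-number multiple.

≈ 4 times

Quenmar pulls ahead at 0.8 pp per year, so the ratio doubles every 72/0.8 ≈ 90.00 years.
In 180 years that's 2.00 doublings: 2^2.00 ≈ 4.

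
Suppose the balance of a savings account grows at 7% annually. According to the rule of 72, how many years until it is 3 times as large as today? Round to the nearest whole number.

around 16 years

Doubling time ≈ 72/7 = 10.29 years.
3× is log₂ 3 ≈ 1.58 doublings, so ≈ 1.58 × 10.29 = 16 years.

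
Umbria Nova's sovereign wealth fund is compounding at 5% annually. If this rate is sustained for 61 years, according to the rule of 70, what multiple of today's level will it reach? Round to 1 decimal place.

Doubling time ≈ 70/5 = 14.00 years.
61 years / 14.00 ≈ 4.36 doublings → factor 2^4.36 ≈ 20.5.

roughly 20.5 times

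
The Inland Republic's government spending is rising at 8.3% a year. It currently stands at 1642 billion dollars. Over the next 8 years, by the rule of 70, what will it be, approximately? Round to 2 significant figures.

≈ 3200 billion dollars

It doubles every 70/8.3 ≈ 8.43 years, so 8 years is 0.95 doublings.
2^0.95 ≈ 1.93; 1642 × 1.93 ≈ 3200 billion dollars.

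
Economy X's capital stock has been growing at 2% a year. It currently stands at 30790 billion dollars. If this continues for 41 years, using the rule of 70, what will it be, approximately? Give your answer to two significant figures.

≈ 69000 billion dollars

Doubling time ≈ 70/2 = 35.00 years.
41 years is 41/35.00 ≈ 1.17 doublings, a factor of 2^1.17 ≈ 2.25.
30790 × 2.25 ≈ 69000 billion dollars.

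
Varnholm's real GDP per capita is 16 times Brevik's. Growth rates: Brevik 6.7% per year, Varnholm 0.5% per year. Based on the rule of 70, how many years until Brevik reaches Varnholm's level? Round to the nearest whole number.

Brevik gains on Varnholm at 6.7% − 0.5% = 6.2 points a year.
At that relative rate the gap halves every 70/6.2 ≈ 11.29 years.
A 16 times gap closes after 4 halvings: 4 × 11.29 ≈ 45 years.

approximately 45 years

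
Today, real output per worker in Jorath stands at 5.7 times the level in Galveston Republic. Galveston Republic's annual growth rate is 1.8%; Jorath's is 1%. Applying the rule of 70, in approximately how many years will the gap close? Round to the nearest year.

roughly 220 years

What matters is the difference: 0.8 pp.
Rule of 70 on the gap: the ratio halves every 70/0.8 ≈ 87.50 years.
A 5.7 times gap takes log₂(5.7) ≈ 2.51 halvings to close: 2.51 × 87.50 ≈ 220 years.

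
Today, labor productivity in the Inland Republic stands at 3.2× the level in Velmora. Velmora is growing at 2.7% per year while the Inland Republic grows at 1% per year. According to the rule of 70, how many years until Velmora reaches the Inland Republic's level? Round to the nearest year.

Velmora gains on the Inland Republic at 2.7% − 1% = 1.7 points a year.
At that relative rate the gap halves every 70/1.7 ≈ 41.18 years.
A 3.2× gap takes log₂(3.2) ≈ 1.68 halvings to close: 1.68 × 41.18 ≈ 69 years.

about 69 years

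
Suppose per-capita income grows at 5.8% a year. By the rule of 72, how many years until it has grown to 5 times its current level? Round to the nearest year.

At 5.8% it doubles every 72/5.8 ≈ 12.41 years.
5× is log₂ 5 ≈ 2.32 doublings, so ≈ 2.32 × 12.41 = 29 years.

around 29 years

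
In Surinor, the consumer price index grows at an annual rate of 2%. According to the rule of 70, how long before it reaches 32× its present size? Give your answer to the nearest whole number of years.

At 2% it doubles every 70/2 ≈ 35.00 years.
32 = 2^5, so 5 doublings → 175 years.

≈ 175 years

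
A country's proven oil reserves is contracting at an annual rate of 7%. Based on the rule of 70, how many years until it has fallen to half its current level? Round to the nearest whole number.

about 10 years

Halving time ≈ 70 / 7 = 10.00 → 10 years.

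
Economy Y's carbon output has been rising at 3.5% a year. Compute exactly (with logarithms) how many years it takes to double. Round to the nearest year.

t = ln(2) / ln(1 + 0.035) = 0.6931 / 0.034401 ≈ 20.15.
≈ 20 years.

20 years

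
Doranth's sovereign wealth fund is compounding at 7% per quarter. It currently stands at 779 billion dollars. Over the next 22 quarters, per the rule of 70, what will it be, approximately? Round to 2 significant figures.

3600 billion dollars

Doubling time ≈ 70/7 = 10.00 quarters.
22 quarters is 22/10.00 ≈ 2.20 doublings, a factor of 2^2.20 ≈ 4.59.
779 × 4.59 ≈ 3600 billion dollars.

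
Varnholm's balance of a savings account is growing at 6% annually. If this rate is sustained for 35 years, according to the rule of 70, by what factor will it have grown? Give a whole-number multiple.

At 6% one doubling takes ≈ 11.67 years; 35 years is 3 of them, so ×8.

about 8 times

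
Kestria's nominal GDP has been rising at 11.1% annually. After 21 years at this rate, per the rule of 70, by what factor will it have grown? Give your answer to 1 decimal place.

around 10.1 times

Doubles every ≈ 6.31 years (70/11.1).
21 years is 3.33 doublings; 2^3.33 ≈ 10.1×.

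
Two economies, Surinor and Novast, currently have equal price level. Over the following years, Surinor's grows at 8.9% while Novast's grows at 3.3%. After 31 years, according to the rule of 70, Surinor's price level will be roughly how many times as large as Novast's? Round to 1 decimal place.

around 5.6 times

Surinor pulls ahead at 5.6 pp per year, so the ratio doubles every 70/5.6 ≈ 12.50 years.
In 31 years that's 2.48 doublings: 2^2.48 ≈ 5.6.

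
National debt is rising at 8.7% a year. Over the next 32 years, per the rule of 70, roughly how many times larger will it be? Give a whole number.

≈ 16 times

At 8.7% one doubling takes ≈ 8.05 years; 32 years is 4 of them, so ×16.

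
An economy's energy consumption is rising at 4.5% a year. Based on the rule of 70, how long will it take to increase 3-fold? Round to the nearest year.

One doubling takes 70/4.5 = 15.56 years.
3× is log₂ 3 ≈ 1.58 doublings, so ≈ 1.58 × 15.56 = 25 years.

around 25 years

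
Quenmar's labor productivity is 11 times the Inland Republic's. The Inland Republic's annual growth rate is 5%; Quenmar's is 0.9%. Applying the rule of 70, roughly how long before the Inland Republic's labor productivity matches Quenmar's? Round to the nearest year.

the Inland Republic gains on Quenmar at 5% − 0.9% = 4.1 points a year.
At that relative rate the gap halves every 70/4.1 ≈ 17.07 years.
An 11 times gap takes log₂(11) ≈ 3.46 halvings to close: 3.46 × 17.07 ≈ 59 years.

about 59 years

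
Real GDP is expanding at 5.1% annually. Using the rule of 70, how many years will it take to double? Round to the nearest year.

Doubling time ≈ 70 / 5.1 = 13.73 years.

roughly 14 years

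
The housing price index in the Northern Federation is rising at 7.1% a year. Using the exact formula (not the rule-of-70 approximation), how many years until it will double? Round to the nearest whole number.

10 years

t = ln(2) / ln(1 + 0.071) = 0.6931 / 0.068593 ≈ 10.10.
≈ 10 years.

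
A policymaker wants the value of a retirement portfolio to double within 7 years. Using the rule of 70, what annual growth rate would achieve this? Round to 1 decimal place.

70 / 7 ≈ 10.00, so about 10.0% annually.

around 10.0% annually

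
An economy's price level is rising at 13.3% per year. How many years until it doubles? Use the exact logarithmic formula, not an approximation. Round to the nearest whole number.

6 years

t = ln(2) / ln(1 + 0.133) = 0.6931 / 0.124869 ≈ 5.55.
≈ 6 years.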